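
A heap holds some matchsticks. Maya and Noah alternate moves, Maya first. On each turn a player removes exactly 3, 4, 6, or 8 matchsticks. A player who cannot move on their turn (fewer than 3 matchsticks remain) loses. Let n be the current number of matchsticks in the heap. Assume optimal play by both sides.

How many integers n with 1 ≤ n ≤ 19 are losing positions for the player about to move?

5

Work bottom-up. With no move the player to move loses. Otherwise the position is W if at least one move leads to an L position for the opponent, and L if every move leads to a W.
n=0: no move → L
n=1: no move → L
n=2: no move → L
n=3: reaches L-position 0 → W
n=4: reaches L-position 1 → W
n=5: reaches L-position 2 → W
n=6: reaches L-position 2 → W
n=7: reaches L-position 1 → W
n=8: reaches L-position 2 → W
n=9: reaches L-position 1 → W
n=10: reaches L-position 2 → W
n=11: only reaches 8(W), 7(W), 5(W), 3(W), all W → L
n=12: only reaches 9(W), 8(W), 6(W), 4(W), all W → L
n=13: only reaches 10(W), 9(W), 7(W), 5(W), all W → L
n=14: reaches L-position 11 → W
n=15: reaches L-position 12 → W
n=16: reaches L-position 13 → W
n=17: reaches L-position 13 → W
n=18: reaches L-position 12 → W
n=19: reaches L-position 13 → W
L entries with 1 ≤ n ≤ 19 (n=0 is outside the asked range and is not counted): n = 1, 2, 11, 12, 13; that makes 5.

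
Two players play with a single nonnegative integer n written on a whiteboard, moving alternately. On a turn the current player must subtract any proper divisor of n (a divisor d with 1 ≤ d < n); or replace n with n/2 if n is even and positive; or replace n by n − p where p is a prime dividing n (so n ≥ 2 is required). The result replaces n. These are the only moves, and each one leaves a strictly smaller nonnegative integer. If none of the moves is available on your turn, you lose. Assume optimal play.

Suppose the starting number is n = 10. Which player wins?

Classify positions by backward induction: terminal positions (no move available) are L. From any other position, the mover wins iff some move reaches an L.
n=0: no move → L
n=1: no move → L
n=2: W (go to 0, an L position)
n=3: W (go to 0, an L position)
n=4: L (options 2(W), 3(W) are all W)
n=5: W (go to 0, an L position)
n=6: W (go to 4, an L position)
n=7: W (go to 0, an L position)
n=8: W (go to 4, an L position)
n=9: L (options 6(W), 8(W) are all W)
n=10: W (go to 9, an L position)
The starting position 10 is W: the player to move should move to 9, handing over an L position.

The first player wins.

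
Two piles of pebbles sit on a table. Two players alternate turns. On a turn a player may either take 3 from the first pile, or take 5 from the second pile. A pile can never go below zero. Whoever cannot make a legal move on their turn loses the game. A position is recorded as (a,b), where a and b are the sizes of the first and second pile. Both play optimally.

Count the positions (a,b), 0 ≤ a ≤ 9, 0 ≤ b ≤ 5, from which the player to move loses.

34

Label each position W (a win for the player to move) or L (a loss). A position with no legal move is L; any other position is W exactly when some move reaches an L, and L when every move reaches a W.
Every move lowers a or b (never raises either), so fill the grid row by row in increasing a, and left to right within a row: each cell's successors are then already labelled.
      b=0  b=1  b=2  b=3  b=4  b=5
a=0:    L    L    L    L    L    W
a=1:    L    L    L    L    L    W
a=2:    L    L    L    L    L    W
a=3:    W    W    W    W    W    L
a=4:    W    W    W    W    W    L
a=5:    W    W    W    W    W    L
a=6:    L    L    L    L    L    W
a=7:    L    L    L    L    L    W
a=8:    L    L    L    L    L    W
a=9:    W    W    W    W    W    L
Cells with no legal move (terminal, hence L): (0,0), (0,1), (0,2), (0,3), (0,4), (1,0), (1,1), (1,2), (1,3), (1,4), (2,0), (2,1), (2,2), (2,3), (2,4).
The remaining L cells, each justified by listing all of its moves:
(3,5): moves to (0,5)(W), (3,0)(W); every one is W ⇒ L
(4,5): moves to (1,5)(W), (4,0)(W); every one is W ⇒ L
(5,5): moves to (2,5)(W), (5,0)(W); every one is W ⇒ L
(6,0): the only move is to (3,0)(W), a W ⇒ L
(6,1): the only move is to (3,1)(W), a W ⇒ L
(6,2): the only move is to (3,2)(W), a W ⇒ L
(6,3): the only move is to (3,3)(W), a W ⇒ L
(6,4): the only move is to (3,4)(W), a W ⇒ L
(7,0): the only move is to (4,0)(W), a W ⇒ L
(7,1): the only move is to (4,1)(W), a W ⇒ L
(7,2): the only move is to (4,2)(W), a W ⇒ L
(7,3): the only move is to (4,3)(W), a W ⇒ L
(7,4): the only move is to (4,4)(W), a W ⇒ L
(8,0): the only move is to (5,0)(W), a W ⇒ L
(8,1): the only move is to (5,1)(W), a W ⇒ L
(8,2): the only move is to (5,2)(W), a W ⇒ L
(8,3): the only move is to (5,3)(W), a W ⇒ L
(8,4): the only move is to (5,4)(W), a W ⇒ L
(9,5): moves to (6,5)(W), (9,0)(W); every one is W ⇒ L
Every other cell has at least one move into one of the L cells above, so it is W.
L cells per row: a=0: 5, a=1: 5, a=2: 5, a=3: 1, a=4: 1, a=5: 1, a=6: 5, a=7: 5, a=8: 5, a=9: 1; total 34.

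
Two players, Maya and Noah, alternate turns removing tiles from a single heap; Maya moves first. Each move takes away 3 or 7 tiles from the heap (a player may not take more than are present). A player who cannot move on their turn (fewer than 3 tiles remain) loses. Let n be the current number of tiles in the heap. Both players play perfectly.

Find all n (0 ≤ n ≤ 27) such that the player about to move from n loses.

Use the standard recursion: the mover loses at a terminal position; elsewhere, the mover wins exactly when some move hands the opponent an L position.
n=0: no move → L
n=1: no move → L
n=2: no move → L
n=3: reaches L-position 0 → W
n=4: reaches L-position 1 → W
n=5: reaches L-position 2 → W
n=6: only reaches 3(W), which is W → L
n=7: reaches L-position 0 → W
n=8: reaches L-position 1 → W
n=9: reaches L-position 6 → W
n=10: only reaches 7(W), 3(W), all W → L
n=11: only reaches 8(W), 4(W), all W → L
n=12: only reaches 9(W), 5(W), all W → L
n=13: reaches L-position 10 → W
n=14: reaches L-position 11 → W
n=15: reaches L-position 12 → W
n=16: only reaches 13(W), 9(W), all W → L
n=17: reaches L-position 10 → W
n=18: reaches L-position 11 → W
n=19: reaches L-position 16 → W
n=20: only reaches 17(W), 13(W), all W → L
n=21: only reaches 18(W), 14(W), all W → L
n=22: only reaches 19(W), 15(W), all W → L
n=23: reaches L-position 20 → W
n=24: reaches L-position 21 → W
n=25: reaches L-position 22 → W
n=26: only reaches 23(W), 19(W), all W → L
n=27: reaches L-position 20 → W
Reading off the rows marked L gives the requested list; there are 12 such values of n.

0, 1, 2, 6, 10, 11, 12, 16, 20, 21, 22, 26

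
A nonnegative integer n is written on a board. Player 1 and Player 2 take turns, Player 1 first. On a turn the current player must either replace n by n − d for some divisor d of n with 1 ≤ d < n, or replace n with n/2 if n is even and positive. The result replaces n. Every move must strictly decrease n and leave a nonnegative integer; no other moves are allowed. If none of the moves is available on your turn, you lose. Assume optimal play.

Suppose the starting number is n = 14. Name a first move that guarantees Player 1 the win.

Build the W/L table. Terminal = L. A non-terminal position is W if it has a move to some L; otherwise it is L.
n=0: no move → L
n=1: no move → L
n=2: reaches L-position 1 → W
n=3: only reaches 2(W), which is W → L
n=4: reaches L-position 3 → W
n=5: only reaches 4(W), which is W → L
n=6: reaches L-position 3 → W
n=7: only reaches 6(W), which is W → L
n=8: reaches L-position 7 → W
n=9: only reaches 6(W), 8(W), all W → L
n=10: reaches L-position 5 → W
n=11: only reaches 10(W), which is W → L
n=12: reaches L-position 9 → W
n=13: only reaches 12(W), which is W → L
n=14: reaches L-position 7 → W
From 14, the L positions reachable in one move are: 7, 13. Any move reaching one of these is winning.

Move to 7.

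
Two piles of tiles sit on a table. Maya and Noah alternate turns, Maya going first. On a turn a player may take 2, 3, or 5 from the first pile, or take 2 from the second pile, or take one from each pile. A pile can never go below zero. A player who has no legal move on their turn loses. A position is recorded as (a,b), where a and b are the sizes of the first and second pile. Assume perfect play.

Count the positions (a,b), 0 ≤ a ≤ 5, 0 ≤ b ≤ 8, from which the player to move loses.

18

Positions with no move are L. A position that does have a move is losing for the player to move precisely when every available move leads to a winning position for the opponent. Fill in the labels:
Every move lowers a or b (never raises either), so fill the grid row by row in increasing a, and left to right within a row: each cell's successors are then already labelled.
      b=0  b=1  b=2  b=3  b=4  b=5  b=6  b=7  b=8
a=0:    L    L    W    W    L    L    W    W    L
a=1:    L    W    W    L    L    W    W    L    L
a=2:    W    W    L    L    W    W    L    L    W
a=3:    W    W    L    W    W    W    L    W    W
a=4:    W    L    W    W    W    L    W    W    W
a=5:    W    W    W    W    W    W    W    W    W
Cells with no legal move (terminal, hence L): (0,0), (0,1), (1,0).
The remaining L cells, each justified by listing all of its moves:
(0,4): →(0,2)(W) only, which is W, so L
(0,5): →(0,3)(W) only, which is W, so L
(0,8): →(0,6)(W) only, which is W, so L
(1,3): →(1,1)(W), (0,2)(W) — all W, so L
(1,4): →(1,2)(W), (0,3)(W) — all W, so L
(1,7): →(1,5)(W), (0,6)(W) — all W, so L
(1,8): →(1,6)(W), (0,7)(W) — all W, so L
(2,2): →(0,2)(W), (2,0)(W), (1,1)(W) — all W, so L
(2,3): →(0,3)(W), (2,1)(W), (1,2)(W) — all W, so L
(2,6): →(0,6)(W), (2,4)(W), (1,5)(W) — all W, so L
(2,7): →(0,7)(W), (2,5)(W), (1,6)(W) — all W, so L
(3,2): →(1,2)(W), (0,2)(W), (3,0)(W), (2,1)(W) — all W, so L
(3,6): →(1,6)(W), (0,6)(W), (3,4)(W), (2,5)(W) — all W, so L
(4,1): →(2,1)(W), (1,1)(W), (3,0)(W) — all W, so L
(4,5): →(2,5)(W), (1,5)(W), (4,3)(W), (3,4)(W) — all W, so L
Every other cell has at least one move into one of the L cells above, so it is W.
L cells per row: a=0: 5, a=1: 5, a=2: 4, a=3: 2, a=4: 2, a=5: 0; total 18.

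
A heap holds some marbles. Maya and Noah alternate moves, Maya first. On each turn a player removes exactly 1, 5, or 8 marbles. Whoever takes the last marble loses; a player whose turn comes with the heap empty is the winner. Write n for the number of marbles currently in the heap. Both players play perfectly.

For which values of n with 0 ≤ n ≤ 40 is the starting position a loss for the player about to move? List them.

1, 3, 5, 7, 14, 16, 18, 20, 27, 29, 31, 33, 40

Classify positions by backward induction: terminal positions (no move available) are W. From any other position, the mover wins iff some move reaches an L.
n=0: no move; the opponent has just taken the last marble and therefore loses → W
n=1: the only move is to 0(W), a W ⇒ L
n=2: can move to 1, which is L ⇒ W
n=3: the only move is to 2(W), a W ⇒ L
n=4: can move to 3, which is L ⇒ W
n=5: moves to 4(W), 0(W); every one is W ⇒ L
n=6: can move to 5, which is L ⇒ W
n=7: moves to 6(W), 2(W); every one is W ⇒ L
n=8: can move to 7, which is L ⇒ W
n=9: can move to 1, which is L ⇒ W
n=10: can move to 5, which is L ⇒ W
n=11: can move to 3, which is L ⇒ W
n=12: can move to 7, which is L ⇒ W
n=13: can move to 5, which is L ⇒ W
n=14: moves to 13(W), 9(W), 6(W); every one is W ⇒ L
n=15: can move to 14, which is L ⇒ W
n=16: moves to 15(W), 11(W), 8(W); every one is W ⇒ L
n=17: can move to 16, which is L ⇒ W
n=18: moves to 17(W), 13(W), 10(W); every one is W ⇒ L
n=19: can move to 18, which is L ⇒ W
n=20: moves to 19(W), 15(W), 12(W); every one is W ⇒ L
n=21: can move to 20, which is L ⇒ W
n=22: can move to 14, which is L ⇒ W
n=23: can move to 18, which is L ⇒ W
n=24: can move to 16, which is L ⇒ W
n=25: can move to 20, which is L ⇒ W
n=26: can move to 18, which is L ⇒ W
n=27: moves to 26(W), 22(W), 19(W); every one is W ⇒ L
n=28: can move to 27, which is L ⇒ W
n=29: moves to 28(W), 24(W), 21(W); every one is W ⇒ L
n=30: can move to 29, which is L ⇒ W
n=31: moves to 30(W), 26(W), 23(W); every one is W ⇒ L
n=32: can move to 31, which is L ⇒ W
n=33: moves to 32(W), 28(W), 25(W); every one is W ⇒ L
n=34: can move to 33, which is L ⇒ W
n=35: can move to 27, which is L ⇒ W
n=36: can move to 31, which is L ⇒ W
n=37: can move to 29, which is L ⇒ W
n=38: can move to 33, which is L ⇒ W
n=39: can move to 31, which is L ⇒ W
n=40: moves to 39(W), 35(W), 32(W); every one is W ⇒ L
Reading off the rows marked L gives the requested list; there are 13 such values of n.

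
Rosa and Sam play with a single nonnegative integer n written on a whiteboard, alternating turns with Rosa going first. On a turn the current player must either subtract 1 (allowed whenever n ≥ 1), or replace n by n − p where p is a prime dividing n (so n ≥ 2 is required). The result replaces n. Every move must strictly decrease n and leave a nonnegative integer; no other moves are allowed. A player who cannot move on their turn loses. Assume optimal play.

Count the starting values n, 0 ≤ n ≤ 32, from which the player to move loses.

9

Positions with no move are L. A position that does have a move is losing for the player to move precisely when every available move leads to a winning position for the opponent. Fill in the labels:
n=0: no move → L
n=1: W (go to 0, an L position)
n=2: W (go to 0, an L position)
n=3: W (go to 0, an L position)
n=4: L (options 2(W), 3(W) are all W)
n=5: W (go to 0, an L position)
n=6: W (go to 4, an L position)
n=7: W (go to 0, an L position)
n=8: L (options 6(W), 7(W) are all W)
n=9: W (go to 8, an L position)
n=10: W (go to 8, an L position)
n=11: W (go to 0, an L position)
n=12: L (options 9(W), 10(W), 11(W) are all W)
n=13: W (go to 0, an L position)
n=14: W (go to 12, an L position)
n=15: W (go to 12, an L position)
n=16: L (options 14(W), 15(W) are all W)
n=17: W (go to 0, an L position)
n=18: W (go to 16, an L position)
n=19: W (go to 0, an L position)
n=20: L (options 15(W), 18(W), 19(W) are all W)
n=21: W (go to 20, an L position)
n=22: W (go to 20, an L position)
n=23: W (go to 0, an L position)
n=24: L (options 21(W), 22(W), 23(W) are all W)
n=25: W (go to 20, an L position)
n=26: W (go to 24, an L position)
n=27: W (go to 24, an L position)
n=28: L (options 21(W), 26(W), 27(W) are all W)
n=29: W (go to 0, an L position)
n=30: W (go to 28, an L position)
n=31: W (go to 0, an L position)
n=32: L (options 30(W), 31(W) are all W)
L entries with 0 ≤ n ≤ 32: n = 0, 4, 8, 12, 16, 20, 24, 28, 32; that makes 9.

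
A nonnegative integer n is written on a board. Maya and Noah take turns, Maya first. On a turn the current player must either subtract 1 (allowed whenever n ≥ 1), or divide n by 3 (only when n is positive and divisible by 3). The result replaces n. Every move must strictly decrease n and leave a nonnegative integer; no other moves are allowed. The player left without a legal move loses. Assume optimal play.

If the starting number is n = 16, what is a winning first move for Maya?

Positions with no move are L. A position that does have a move is losing for the player to move precisely when every available move leads to a winning position for the opponent. Fill in the labels:
n=0: no move → L
n=1: W (go to 0, an L position)
n=2: L (sole option 1(W) is W)
n=3: W (go to 2, an L position)
n=4: L (sole option 3(W) is W)
n=5: W (go to 4, an L position)
n=6: W (go to 2, an L position)
n=7: L (sole option 6(W) is W)
n=8: W (go to 7, an L position)
n=9: L (options 3(W), 8(W) are all W)
n=10: W (go to 9, an L position)
n=11: L (sole option 10(W) is W)
n=12: W (go to 4, an L position)
n=13: L (sole option 12(W) is W)
n=14: W (go to 13, an L position)
n=15: L (options 5(W), 14(W) are all W)
n=16: W (go to 15, an L position)
From 16, the L positions reachable in one move are: 15.

Move to 15.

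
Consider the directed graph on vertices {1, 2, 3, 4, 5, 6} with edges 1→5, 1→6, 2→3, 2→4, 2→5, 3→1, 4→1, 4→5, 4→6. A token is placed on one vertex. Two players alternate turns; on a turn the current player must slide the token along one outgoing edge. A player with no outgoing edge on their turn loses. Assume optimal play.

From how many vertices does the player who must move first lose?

3

Positions with no move are L. A position that does have a move is losing for the player to move precisely when every available move leads to a winning position for the opponent. Fill in the labels:
Every edge goes from a vertex to one that appears earlier in the order 6, 5, 1, 4, 3, 2, so processing vertices in that order labels each vertex after all of its successors.
6: no outgoing edge → L
5: no outgoing edge → L
1: reaches L-position 5 → W
4: reaches L-position 5 → W
3: only reaches 1(W), which is W → L
2: reaches L-position 3 → W
The L vertices are 3, 5, 6; that is 3 in all.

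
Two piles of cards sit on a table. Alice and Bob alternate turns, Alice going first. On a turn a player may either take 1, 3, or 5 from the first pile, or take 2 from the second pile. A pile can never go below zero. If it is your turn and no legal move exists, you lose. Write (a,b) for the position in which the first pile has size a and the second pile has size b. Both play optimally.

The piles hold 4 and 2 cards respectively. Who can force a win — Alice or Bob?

Alice wins.

Build the W/L table. Terminal = L. A non-terminal position is W if it has a move to some L; otherwise it is L.
No move ever increases a pile, so every position that can arise here has a ≤ 4 and b ≤ 2; it is enough to label the cells with 0 ≤ a ≤ 4 and 0 ≤ b ≤ 2.
Every move lowers a or b (never raises either), so fill the grid row by row in increasing a, and left to right within a row: each cell's successors are then already labelled.
      b=0  b=1  b=2
a=0:    L    L    W
a=1:    W    W    L
a=2:    L    L    W
a=3:    W    W    L
a=4:    L    L    W
Cells with no legal move (terminal, hence L): (0,0), (0,1).
The remaining L cells, each justified by listing all of its moves:
(1,2): →(0,2)(W), (1,0)(W) — all W, so L
(2,0): →(1,0)(W) only, which is W, so L
(2,1): →(1,1)(W) only, which is W, so L
(3,2): →(2,2)(W), (0,2)(W), (3,0)(W) — all W, so L
(4,0): →(3,0)(W), (1,0)(W) — all W, so L
(4,1): →(3,1)(W), (1,1)(W) — all W, so L
Every other cell has at least one move into one of the L cells above, so it is W.
From (4,2) Alice can move to (3,2), reaching an L position.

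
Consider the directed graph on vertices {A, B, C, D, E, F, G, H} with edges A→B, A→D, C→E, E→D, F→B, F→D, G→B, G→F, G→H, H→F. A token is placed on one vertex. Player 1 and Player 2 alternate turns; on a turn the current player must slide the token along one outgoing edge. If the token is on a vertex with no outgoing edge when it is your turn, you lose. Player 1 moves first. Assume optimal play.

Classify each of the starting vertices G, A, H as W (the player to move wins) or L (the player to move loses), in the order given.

G: W, A: W, H: L

Positions with no move are L. A position that does have a move is losing for the player to move precisely when every available move leads to a winning position for the opponent. Fill in the labels:
Every edge goes from a vertex to one that appears earlier in the order B, D, E, A, F, H, G, C, so processing vertices in that order labels each vertex after all of its successors.
B: no outgoing edge → L
D: no outgoing edge → L
E: reaches L-position D → W
A: reaches L-position D → W
F: reaches L-position D → W
H: only reaches F(W), which is W → L
G: reaches L-position H → W
C: only reaches E(W), which is W → L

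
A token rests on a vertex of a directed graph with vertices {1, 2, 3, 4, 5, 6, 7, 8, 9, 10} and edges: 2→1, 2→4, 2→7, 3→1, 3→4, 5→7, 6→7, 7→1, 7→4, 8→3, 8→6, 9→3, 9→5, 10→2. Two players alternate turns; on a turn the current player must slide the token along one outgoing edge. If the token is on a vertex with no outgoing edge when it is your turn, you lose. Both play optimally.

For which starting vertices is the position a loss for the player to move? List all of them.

Build the W/L table. Terminal = L. A non-terminal position is W if it has a move to some L; otherwise it is L.
Every edge goes from a vertex to one that appears earlier in the order 1, 4, 7, 2, 3, 6, 5, 9, 10, 8, so processing vertices in that order labels each vertex after all of its successors.
1: no outgoing edge → L
4: no outgoing edge → L
7: reaches L-position 4 → W
2: reaches L-position 4 → W
3: reaches L-position 4 → W
6: only reaches 7(W), which is W → L
5: only reaches 7(W), which is W → L
9: reaches L-position 5 → W
10: only reaches 2(W), which is W → L
8: reaches L-position 6 → W
The losing starting vertices are exactly the entries labelled L in this table (5 of them).

1, 4, 5, 6, 10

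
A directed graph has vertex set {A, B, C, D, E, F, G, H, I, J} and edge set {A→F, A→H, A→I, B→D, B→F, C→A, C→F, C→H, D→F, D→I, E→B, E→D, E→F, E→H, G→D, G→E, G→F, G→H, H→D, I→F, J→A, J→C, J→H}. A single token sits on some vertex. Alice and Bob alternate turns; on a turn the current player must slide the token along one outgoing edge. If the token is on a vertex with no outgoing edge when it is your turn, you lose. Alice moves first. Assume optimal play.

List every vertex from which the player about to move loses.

F, H

Compute win/loss labels from the base case upward. A position with no move is L. Any other position is W if it can reach an L in one move, else L.
Every edge goes from a vertex to one that appears earlier in the order F, I, D, H, B, A, E, C, G, J, so processing vertices in that order labels each vertex after all of its successors.
F: no outgoing edge → L
I: reaches L-position F → W
D: reaches L-position F → W
H: only reaches D(W), which is W → L
B: reaches L-position F → W
A: reaches L-position H → W
E: reaches L-position H → W
C: reaches L-position H → W
G: reaches L-position H → W
J: reaches L-position H → W
Reading off the rows marked L gives the requested list; there are 2 such vertices.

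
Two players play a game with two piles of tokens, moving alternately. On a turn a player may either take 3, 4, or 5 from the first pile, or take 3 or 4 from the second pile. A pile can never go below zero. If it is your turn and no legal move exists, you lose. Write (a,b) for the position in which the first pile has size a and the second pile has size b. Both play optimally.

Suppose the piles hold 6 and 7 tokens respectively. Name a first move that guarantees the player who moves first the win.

Positions with no move are L. A position that does have a move is losing for the player to move precisely when every available move leads to a winning position for the opponent. Fill in the labels:
No move ever increases a pile, so every position that can arise here has a ≤ 6 and b ≤ 7; it is enough to label the cells with 0 ≤ a ≤ 6 and 0 ≤ b ≤ 7.
Every move lowers a or b (never raises either), so fill the grid row by row in increasing a, and left to right within a row: each cell's successors are then already labelled.
      b=0  b=1  b=2  b=3  b=4  b=5  b=6  b=7
a=0:    L    L    L    W    W    W    W    L
a=1:    L    L    L    W    W    W    W    L
a=2:    L    L    L    W    W    W    W    L
a=3:    W    W    W    L    L    L    W    W
a=4:    W    W    W    L    L    L    W    W
a=5:    W    W    W    L    L    L    W    W
a=6:    W    W    W    W    W    W    L    W
Cells with no legal move (terminal, hence L): (0,0), (0,1), (0,2), (1,0), (1,1), (1,2), (2,0), (2,1), (2,2).
The remaining L cells, each justified by listing all of its moves:
(0,7): moves to (0,4)(W), (0,3)(W); every one is W ⇒ L
(1,7): moves to (1,4)(W), (1,3)(W); every one is W ⇒ L
(2,7): moves to (2,4)(W), (2,3)(W); every one is W ⇒ L
(3,3): moves to (0,3)(W), (3,0)(W); every one is W ⇒ L
(3,4): moves to (0,4)(W), (3,1)(W), (3,0)(W); every one is W ⇒ L
(3,5): moves to (0,5)(W), (3,2)(W), (3,1)(W); every one is W ⇒ L
(4,3): moves to (1,3)(W), (0,3)(W), (4,0)(W); every one is W ⇒ L
(4,4): moves to (1,4)(W), (0,4)(W), (4,1)(W), (4,0)(W); every one is W ⇒ L
(4,5): moves to (1,5)(W), (0,5)(W), (4,2)(W), (4,1)(W); every one is W ⇒ L
(5,3): moves to (2,3)(W), (1,3)(W), (0,3)(W), (5,0)(W); every one is W ⇒ L
(5,4): moves to (2,4)(W), (1,4)(W), (0,4)(W), (5,1)(W), (5,0)(W); every one is W ⇒ L
(5,5): moves to (2,5)(W), (1,5)(W), (0,5)(W), (5,2)(W), (5,1)(W); every one is W ⇒ L
(6,6): moves to (3,6)(W), (2,6)(W), (1,6)(W), (6,3)(W), (6,2)(W); every one is W ⇒ L
Every other cell has at least one move into one of the L cells above, so it is W.
From (6,7), the L positions reachable in one move are: (2,7), (1,7). Any move reaching one of these is winning.

Move to (2,7).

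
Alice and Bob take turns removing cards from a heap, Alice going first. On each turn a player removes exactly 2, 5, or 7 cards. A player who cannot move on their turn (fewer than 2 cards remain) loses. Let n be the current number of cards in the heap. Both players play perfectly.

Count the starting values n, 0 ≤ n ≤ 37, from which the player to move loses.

12

Work bottom-up. With no move the player to move loses. Otherwise the position is W if at least one move leads to an L position for the opponent, and L if every move leads to a W.
n=0: no move → L
n=1: no move → L
n=2: can move to 0, which is L ⇒ W
n=3: can move to 1, which is L ⇒ W
n=4: the only move is to 2(W), a W ⇒ L
n=5: can move to 0, which is L ⇒ W
n=6: can move to 4, which is L ⇒ W
n=7: can move to 0, which is L ⇒ W
n=8: can move to 1, which is L ⇒ W
n=9: can move to 4, which is L ⇒ W
n=10: moves to 8(W), 5(W), 3(W); every one is W ⇒ L
n=11: can move to 4, which is L ⇒ W
n=12: can move to 10, which is L ⇒ W
n=13: moves to 11(W), 8(W), 6(W); every one is W ⇒ L
n=14: moves to 12(W), 9(W), 7(W); every one is W ⇒ L
n=15: can move to 13, which is L ⇒ W
n=16: can move to 14, which is L ⇒ W
n=17: can move to 10, which is L ⇒ W
n=18: can move to 13, which is L ⇒ W
n=19: can move to 14, which is L ⇒ W
n=20: can move to 13, which is L ⇒ W
n=21: can move to 14, which is L ⇒ W
n=22: moves to 20(W), 17(W), 15(W); every one is W ⇒ L
n=23: moves to 21(W), 18(W), 16(W); every one is W ⇒ L
n=24: can move to 22, which is L ⇒ W
n=25: can move to 23, which is L ⇒ W
n=26: moves to 24(W), 21(W), 19(W); every one is W ⇒ L
n=27: can move to 22, which is L ⇒ W
n=28: can move to 26, which is L ⇒ W
n=29: can move to 22, which is L ⇒ W
n=30: can move to 23, which is L ⇒ W
n=31: can move to 26, which is L ⇒ W
n=32: moves to 30(W), 27(W), 25(W); every one is W ⇒ L
n=33: can move to 26, which is L ⇒ W
n=34: can move to 32, which is L ⇒ W
n=35: moves to 33(W), 30(W), 28(W); every one is W ⇒ L
n=36: moves to 34(W), 31(W), 29(W); every one is W ⇒ L
n=37: can move to 35, which is L ⇒ W
L entries with 0 ≤ n ≤ 37: n = 0, 1, 4, 10, 13, 14, 22, 23, 26, 32, 35, 36; that makes 12.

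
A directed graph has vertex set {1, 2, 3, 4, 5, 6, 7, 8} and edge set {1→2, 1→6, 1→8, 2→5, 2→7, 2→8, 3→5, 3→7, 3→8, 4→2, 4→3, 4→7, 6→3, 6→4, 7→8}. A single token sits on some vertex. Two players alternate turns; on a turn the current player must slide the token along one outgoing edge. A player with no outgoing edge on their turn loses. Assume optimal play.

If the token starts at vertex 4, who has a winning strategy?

Classify positions by backward induction: terminal positions (no move available) are L. From any other position, the mover wins iff some move reaches an L.
Every edge goes from a vertex to one that appears earlier in the order 5, 8, 7, 3, 2, 4, 6, 1, so processing vertices in that order labels each vertex after all of its successors.
5: no outgoing edge → L
8: no outgoing edge → L
7: →8(L), so W
3: →8(L), so W
2: →8(L), so W
4: →2(W), 3(W), 7(W) — all W, so L
6: →4(L), so W
1: →8(L), so W
Every move from 4 reaches a W position, so the mover loses.

The second player wins.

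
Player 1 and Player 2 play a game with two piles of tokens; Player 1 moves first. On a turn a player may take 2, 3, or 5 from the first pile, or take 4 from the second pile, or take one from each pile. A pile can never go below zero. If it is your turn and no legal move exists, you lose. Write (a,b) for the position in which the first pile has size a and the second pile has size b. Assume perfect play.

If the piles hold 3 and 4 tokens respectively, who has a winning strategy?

Label each position W (a win for the player to move) or L (a loss). A position with no legal move is L; any other position is W exactly when some move reaches an L, and L when every move reaches a W.
No move ever increases a pile, so every position that can arise here has a ≤ 3 and b ≤ 4; it is enough to label the cells with 0 ≤ a ≤ 3 and 0 ≤ b ≤ 4.
Every move lowers a or b (never raises either), so fill the grid row by row in increasing a, and left to right within a row: each cell's successors are then already labelled.
      b=0  b=1  b=2  b=3  b=4
a=0:    L    L    L    L    W
a=1:    L    W    W    W    W
a=2:    W    W    W    W    L
a=3:    W    W    W    W    L
Cells with no legal move (terminal, hence L): (0,0), (0,1), (0,2), (0,3), (1,0).
The remaining L cells, each justified by listing all of its moves:
(2,4): moves to (0,4)(W), (2,0)(W), (1,3)(W); every one is W ⇒ L
(3,4): moves to (1,4)(W), (0,4)(W), (3,0)(W), (2,3)(W); every one is W ⇒ L
Every other cell has at least one move into one of the L cells above, so it is W.
Every move from (3,4) reaches a W position, so the mover loses.

Player 2 wins.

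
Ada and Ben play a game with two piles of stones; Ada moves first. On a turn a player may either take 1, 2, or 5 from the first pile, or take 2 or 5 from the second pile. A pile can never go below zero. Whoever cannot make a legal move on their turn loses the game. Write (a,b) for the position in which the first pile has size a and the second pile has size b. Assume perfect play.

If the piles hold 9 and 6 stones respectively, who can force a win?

Work bottom-up. With no move the player to move loses. Otherwise the position is W if at least one move leads to an L position for the opponent, and L if every move leads to a W.
No move ever increases a pile, so every position that can arise here has a ≤ 9 and b ≤ 6; it is enough to label the cells with 0 ≤ a ≤ 9 and 0 ≤ b ≤ 6.
Every move lowers a or b (never raises either), so fill the grid row by row in increasing a, and left to right within a row: each cell's successors are then already labelled.
      b=0  b=1  b=2  b=3  b=4  b=5  b=6
a=0:    L    L    W    W    L    W    W
a=1:    W    W    L    L    W    W    L
a=2:    W    W    W    W    W    L    W
a=3:    L    L    W    W    L    W    W
a=4:    W    W    L    L    W    W    L
a=5:    W    W    W    W    W    L    W
a=6:    L    L    W    W    L    W    W
a=7:    W    W    L    L    W    W    L
a=8:    W    W    W    W    W    L    W
a=9:    L    L    W    W    L    W    W
Cells with no legal move (terminal, hence L): (0,0), (0,1).
The remaining L cells, each justified by listing all of its moves:
(0,4): only reaches (0,2)(W), which is W → L
(1,2): only reaches (0,2)(W), (1,0)(W), all W → L
(1,3): only reaches (0,3)(W), (1,1)(W), all W → L
(1,6): only reaches (0,6)(W), (1,4)(W), (1,1)(W), all W → L
(2,5): only reaches (1,5)(W), (0,5)(W), (2,3)(W), (2,0)(W), all W → L
(3,0): only reaches (2,0)(W), (1,0)(W), all W → L
(3,1): only reaches (2,1)(W), (1,1)(W), all W → L
(3,4): only reaches (2,4)(W), (1,4)(W), (3,2)(W), all W → L
(4,2): only reaches (3,2)(W), (2,2)(W), (4,0)(W), all W → L
(4,3): only reaches (3,3)(W), (2,3)(W), (4,1)(W), all W → L
(4,6): only reaches (3,6)(W), (2,6)(W), (4,4)(W), (4,1)(W), all W → L
(5,5): only reaches (4,5)(W), (3,5)(W), (0,5)(W), (5,3)(W), (5,0)(W), all W → L
(6,0): only reaches (5,0)(W), (4,0)(W), (1,0)(W), all W → L
(6,1): only reaches (5,1)(W), (4,1)(W), (1,1)(W), all W → L
(6,4): only reaches (5,4)(W), (4,4)(W), (1,4)(W), (6,2)(W), all W → L
(7,2): only reaches (6,2)(W), (5,2)(W), (2,2)(W), (7,0)(W), all W → L
(7,3): only reaches (6,3)(W), (5,3)(W), (2,3)(W), (7,1)(W), all W → L
(7,6): only reaches (6,6)(W), (5,6)(W), (2,6)(W), (7,4)(W), (7,1)(W), all W → L
(8,5): only reaches (7,5)(W), (6,5)(W), (3,5)(W), (8,3)(W), (8,0)(W), all W → L
(9,0): only reaches (8,0)(W), (7,0)(W), (4,0)(W), all W → L
(9,1): only reaches (8,1)(W), (7,1)(W), (4,1)(W), all W → L
(9,4): only reaches (8,4)(W), (7,4)(W), (4,4)(W), (9,2)(W), all W → L
Every other cell has at least one move into one of the L cells above, so it is W.
The starting position (9,6) is W: Ada should move to (7,6), handing over an L position.

Ada wins.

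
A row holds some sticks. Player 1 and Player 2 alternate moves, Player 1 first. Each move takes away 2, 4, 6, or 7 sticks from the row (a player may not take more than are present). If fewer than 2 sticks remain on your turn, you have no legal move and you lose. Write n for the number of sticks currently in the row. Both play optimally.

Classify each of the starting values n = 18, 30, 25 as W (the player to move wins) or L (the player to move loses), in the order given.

Use the standard recursion: the mover loses at a terminal position; elsewhere, the mover wins exactly when some move hands the opponent an L position.
n=0: no move → L
n=1: no move → L
n=2: reaches L-position 0 → W
n=3: reaches L-position 1 → W
n=4: reaches L-position 0 → W
n=5: reaches L-position 1 → W
n=6: reaches L-position 0 → W
n=7: reaches L-position 1 → W
n=8: reaches L-position 1 → W
n=9: only reaches 7(W), 5(W), 3(W), 2(W), all W → L
n=10: only reaches 8(W), 6(W), 4(W), 3(W), all W → L
n=11: reaches L-position 9 → W
n=12: reaches L-position 10 → W
n=13: reaches L-position 9 → W
n=14: reaches L-position 10 → W
n=15: reaches L-position 9 → W
n=16: reaches L-position 10 → W
n=17: reaches L-position 10 → W
n=18: only reaches 16(W), 14(W), 12(W), 11(W), all W → L
n=19: only reaches 17(W), 15(W), 13(W), 12(W), all W → L
n=20: reaches L-position 18 → W
n=21: reaches L-position 19 → W
n=22: reaches L-position 18 → W
n=23: reaches L-position 19 → W
n=24: reaches L-position 18 → W
n=25: reaches L-position 19 → W
n=26: reaches L-position 19 → W
n=27: only reaches 25(W), 23(W), 21(W), 20(W), all W → L
n=28: only reaches 26(W), 24(W), 22(W), 21(W), all W → L
n=29: reaches L-position 27 → W
n=30: reaches L-position 28 → W

18: L, 30: W, 25: W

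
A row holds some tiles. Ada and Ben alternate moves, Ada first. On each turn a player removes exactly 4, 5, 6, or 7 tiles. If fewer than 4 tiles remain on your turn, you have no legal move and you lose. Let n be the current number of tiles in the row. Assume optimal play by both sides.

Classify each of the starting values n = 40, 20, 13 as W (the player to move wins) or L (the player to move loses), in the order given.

Build the W/L table. Terminal = L. A non-terminal position is W if it has a move to some L; otherwise it is L.
n=0: no move → L
n=1: no move → L
n=2: no move → L
n=3: no move → L
n=4: can move to 0, which is L ⇒ W
n=5: can move to 1, which is L ⇒ W
n=6: can move to 2, which is L ⇒ W
n=7: can move to 3, which is L ⇒ W
n=8: can move to 3, which is L ⇒ W
n=9: can move to 3, which is L ⇒ W
n=10: can move to 3, which is L ⇒ W
n=11: moves to 7(W), 6(W), 5(W), 4(W); every one is W ⇒ L
n=12: moves to 8(W), 7(W), 6(W), 5(W); every one is W ⇒ L
n=13: moves to 9(W), 8(W), 7(W), 6(W); every one is W ⇒ L
n=14: moves to 10(W), 9(W), 8(W), 7(W); every one is W ⇒ L
n=15: can move to 11, which is L ⇒ W
n=16: can move to 12, which is L ⇒ W
n=17: can move to 13, which is L ⇒ W
n=18: can move to 14, which is L ⇒ W
n=19: can move to 14, which is L ⇒ W
n=20: can move to 14, which is L ⇒ W
n=21: can move to 14, which is L ⇒ W
n=22: moves to 18(W), 17(W), 16(W), 15(W); every one is W ⇒ L
n=23: moves to 19(W), 18(W), 17(W), 16(W); every one is W ⇒ L
n=24: moves to 20(W), 19(W), 18(W), 17(W); every one is W ⇒ L
n=25: moves to 21(W), 20(W), 19(W), 18(W); every one is W ⇒ L
n=26: can move to 22, which is L ⇒ W
n=27: can move to 23, which is L ⇒ W
n=28: can move to 24, which is L ⇒ W
n=29: can move to 25, which is L ⇒ W
n=30: can move to 25, which is L ⇒ W
n=31: can move to 25, which is L ⇒ W
n=32: can move to 25, which is L ⇒ W
n=33: moves to 29(W), 28(W), 27(W), 26(W); every one is W ⇒ L
n=34: moves to 30(W), 29(W), 28(W), 27(W); every one is W ⇒ L
n=35: moves to 31(W), 30(W), 29(W), 28(W); every one is W ⇒ L
n=36: moves to 32(W), 31(W), 30(W), 29(W); every one is W ⇒ L
n=37: can move to 33, which is L ⇒ W
n=38: can move to 34, which is L ⇒ W
n=39: can move to 35, which is L ⇒ W
n=40: can move to 36, which is L ⇒ W

40: W, 20: W, 13: L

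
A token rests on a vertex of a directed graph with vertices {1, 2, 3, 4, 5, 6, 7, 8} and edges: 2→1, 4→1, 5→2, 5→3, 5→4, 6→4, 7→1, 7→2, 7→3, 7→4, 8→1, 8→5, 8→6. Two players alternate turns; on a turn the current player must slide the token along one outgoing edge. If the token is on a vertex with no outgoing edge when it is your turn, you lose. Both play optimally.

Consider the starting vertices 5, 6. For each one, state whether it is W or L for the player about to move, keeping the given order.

5: W, 6: L

Compute win/loss labels from the base case upward. A position with no move is L. Any other position is W if it can reach an L in one move, else L.
Every edge goes from a vertex to one that appears earlier in the order 3, 1, 4, 2, 6, 5, 7, 8, so processing vertices in that order labels each vertex after all of its successors.
3: no outgoing edge → L
1: no outgoing edge → L
4: W (go to 1, an L position)
2: W (go to 1, an L position)
6: L (sole option 4(W) is W)
5: W (go to 3, an L position)
7: W (go to 1, an L position)
8: W (go to 6, an L position)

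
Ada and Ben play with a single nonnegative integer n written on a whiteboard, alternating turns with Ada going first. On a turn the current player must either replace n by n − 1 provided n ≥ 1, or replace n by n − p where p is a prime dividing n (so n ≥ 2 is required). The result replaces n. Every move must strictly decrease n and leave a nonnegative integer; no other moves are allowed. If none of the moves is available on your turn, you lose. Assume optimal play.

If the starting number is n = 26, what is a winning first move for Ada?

Build the W/L table. Terminal = L. A non-terminal position is W if it has a move to some L; otherwise it is L.
n=0: no move → L
n=1: reaches L-position 0 → W
n=2: reaches L-position 0 → W
n=3: reaches L-position 0 → W
n=4: only reaches 2(W), 3(W), all W → L
n=5: reaches L-position 0 → W
n=6: reaches L-position 4 → W
n=7: reaches L-position 0 → W
n=8: only reaches 6(W), 7(W), all W → L
n=9: reaches L-position 8 → W
n=10: reaches L-position 8 → W
n=11: reaches L-position 0 → W
n=12: only reaches 9(W), 10(W), 11(W), all W → L
n=13: reaches L-position 0 → W
n=14: reaches L-position 12 → W
n=15: reaches L-position 12 → W
n=16: only reaches 14(W), 15(W), all W → L
n=17: reaches L-position 0 → W
n=18: reaches L-position 16 → W
n=19: reaches L-position 0 → W
n=20: only reaches 15(W), 18(W), 19(W), all W → L
n=21: reaches L-position 20 → W
n=22: reaches L-position 20 → W
n=23: reaches L-position 0 → W
n=24: only reaches 21(W), 22(W), 23(W), all W → L
n=25: reaches L-position 20 → W
n=26: reaches L-position 24 → W
From 26, the L positions reachable in one move are: 24.

Move to 24.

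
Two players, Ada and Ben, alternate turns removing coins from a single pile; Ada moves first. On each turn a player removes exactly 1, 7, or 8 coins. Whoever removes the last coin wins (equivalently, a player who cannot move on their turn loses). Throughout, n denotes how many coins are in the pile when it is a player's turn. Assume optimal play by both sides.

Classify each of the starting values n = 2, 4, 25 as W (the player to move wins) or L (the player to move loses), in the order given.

Label each position W (a win for the player to move) or L (a loss). A position with no legal move is L; any other position is W exactly when some move reaches an L, and L when every move reaches a W.
n=0: no move → L
n=1: reaches L-position 0 → W
n=2: only reaches 1(W), which is W → L
n=3: reaches L-position 2 → W
n=4: only reaches 3(W), which is W → L
n=5: reaches L-position 4 → W
n=6: only reaches 5(W), which is W → L
n=7: reaches L-position 6 → W
n=8: reaches L-position 0 → W
n=9: reaches L-position 2 → W
n=10: reaches L-position 2 → W
n=11: reaches L-position 4 → W
n=12: reaches L-position 4 → W
n=13: reaches L-position 6 → W
n=14: reaches L-position 6 → W
n=15: only reaches 14(W), 8(W), 7(W), all W → L
n=16: reaches L-position 15 → W
n=17: only reaches 16(W), 10(W), 9(W), all W → L
n=18: reaches L-position 17 → W
n=19: only reaches 18(W), 12(W), 11(W), all W → L
n=20: reaches L-position 19 → W
n=21: only reaches 20(W), 14(W), 13(W), all W → L
n=22: reaches L-position 21 → W
n=23: reaches L-position 15 → W
n=24: reaches L-position 17 → W
n=25: reaches L-position 17 → W

2: L, 4: L, 25: W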